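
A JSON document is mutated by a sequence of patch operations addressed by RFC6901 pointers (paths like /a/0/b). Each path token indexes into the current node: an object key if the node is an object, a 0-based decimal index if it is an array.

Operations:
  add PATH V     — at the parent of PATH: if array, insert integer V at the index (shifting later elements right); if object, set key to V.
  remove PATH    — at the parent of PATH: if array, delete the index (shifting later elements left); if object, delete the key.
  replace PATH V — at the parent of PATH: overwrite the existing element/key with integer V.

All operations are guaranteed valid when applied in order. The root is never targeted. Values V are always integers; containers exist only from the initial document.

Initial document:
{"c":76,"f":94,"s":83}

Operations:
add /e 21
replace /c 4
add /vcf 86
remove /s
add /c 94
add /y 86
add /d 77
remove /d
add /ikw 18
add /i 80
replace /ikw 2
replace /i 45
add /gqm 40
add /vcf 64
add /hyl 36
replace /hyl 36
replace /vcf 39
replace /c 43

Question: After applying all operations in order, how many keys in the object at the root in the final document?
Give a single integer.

After op 1 (add /e 21): {"c":76,"e":21,"f":94,"s":83}
After op 2 (replace /c 4): {"c":4,"e":21,"f":94,"s":83}
After op 3 (add /vcf 86): {"c":4,"e":21,"f":94,"s":83,"vcf":86}
After op 4 (remove /s): {"c":4,"e":21,"f":94,"vcf":86}
After op 5 (add /c 94): {"c":94,"e":21,"f":94,"vcf":86}
After op 6 (add /y 86): {"c":94,"e":21,"f":94,"vcf":86,"y":86}
After op 7 (add /d 77): {"c":94,"d":77,"e":21,"f":94,"vcf":86,"y":86}
After op 8 (remove /d): {"c":94,"e":21,"f":94,"vcf":86,"y":86}
After op 9 (add /ikw 18): {"c":94,"e":21,"f":94,"ikw":18,"vcf":86,"y":86}
After op 10 (add /i 80): {"c":94,"e":21,"f":94,"i":80,"ikw":18,"vcf":86,"y":86}
After op 11 (replace /ikw 2): {"c":94,"e":21,"f":94,"i":80,"ikw":2,"vcf":86,"y":86}
After op 12 (replace /i 45): {"c":94,"e":21,"f":94,"i":45,"ikw":2,"vcf":86,"y":86}
After op 13 (add /gqm 40): {"c":94,"e":21,"f":94,"gqm":40,"i":45,"ikw":2,"vcf":86,"y":86}
After op 14 (add /vcf 64): {"c":94,"e":21,"f":94,"gqm":40,"i":45,"ikw":2,"vcf":64,"y":86}
After op 15 (add /hyl 36): {"c":94,"e":21,"f":94,"gqm":40,"hyl":36,"i":45,"ikw":2,"vcf":64,"y":86}
After op 16 (replace /hyl 36): {"c":94,"e":21,"f":94,"gqm":40,"hyl":36,"i":45,"ikw":2,"vcf":64,"y":86}
After op 17 (replace /vcf 39): {"c":94,"e":21,"f":94,"gqm":40,"hyl":36,"i":45,"ikw":2,"vcf":39,"y":86}
After op 18 (replace /c 43): {"c":43,"e":21,"f":94,"gqm":40,"hyl":36,"i":45,"ikw":2,"vcf":39,"y":86}
Size at the root: 9

Answer: 9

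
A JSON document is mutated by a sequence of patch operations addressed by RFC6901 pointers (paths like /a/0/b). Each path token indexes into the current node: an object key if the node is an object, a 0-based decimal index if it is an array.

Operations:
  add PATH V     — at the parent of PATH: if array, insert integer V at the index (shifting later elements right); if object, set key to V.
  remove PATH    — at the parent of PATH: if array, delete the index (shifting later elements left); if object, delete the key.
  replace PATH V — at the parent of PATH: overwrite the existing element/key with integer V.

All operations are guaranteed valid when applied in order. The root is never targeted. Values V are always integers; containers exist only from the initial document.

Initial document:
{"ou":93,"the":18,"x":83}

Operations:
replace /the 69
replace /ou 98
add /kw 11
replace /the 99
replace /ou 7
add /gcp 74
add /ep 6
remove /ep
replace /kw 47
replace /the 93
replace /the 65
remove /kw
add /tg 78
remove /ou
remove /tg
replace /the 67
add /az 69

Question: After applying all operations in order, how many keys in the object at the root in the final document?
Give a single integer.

After op 1 (replace /the 69): {"ou":93,"the":69,"x":83}
After op 2 (replace /ou 98): {"ou":98,"the":69,"x":83}
After op 3 (add /kw 11): {"kw":11,"ou":98,"the":69,"x":83}
After op 4 (replace /the 99): {"kw":11,"ou":98,"the":99,"x":83}
After op 5 (replace /ou 7): {"kw":11,"ou":7,"the":99,"x":83}
After op 6 (add /gcp 74): {"gcp":74,"kw":11,"ou":7,"the":99,"x":83}
After op 7 (add /ep 6): {"ep":6,"gcp":74,"kw":11,"ou":7,"the":99,"x":83}
After op 8 (remove /ep): {"gcp":74,"kw":11,"ou":7,"the":99,"x":83}
After op 9 (replace /kw 47): {"gcp":74,"kw":47,"ou":7,"the":99,"x":83}
After op 10 (replace /the 93): {"gcp":74,"kw":47,"ou":7,"the":93,"x":83}
After op 11 (replace /the 65): {"gcp":74,"kw":47,"ou":7,"the":65,"x":83}
After op 12 (remove /kw): {"gcp":74,"ou":7,"the":65,"x":83}
After op 13 (add /tg 78): {"gcp":74,"ou":7,"tg":78,"the":65,"x":83}
After op 14 (remove /ou): {"gcp":74,"tg":78,"the":65,"x":83}
After op 15 (remove /tg): {"gcp":74,"the":65,"x":83}
After op 16 (replace /the 67): {"gcp":74,"the":67,"x":83}
After op 17 (add /az 69): {"az":69,"gcp":74,"the":67,"x":83}
Size at the root: 4

Answer: 4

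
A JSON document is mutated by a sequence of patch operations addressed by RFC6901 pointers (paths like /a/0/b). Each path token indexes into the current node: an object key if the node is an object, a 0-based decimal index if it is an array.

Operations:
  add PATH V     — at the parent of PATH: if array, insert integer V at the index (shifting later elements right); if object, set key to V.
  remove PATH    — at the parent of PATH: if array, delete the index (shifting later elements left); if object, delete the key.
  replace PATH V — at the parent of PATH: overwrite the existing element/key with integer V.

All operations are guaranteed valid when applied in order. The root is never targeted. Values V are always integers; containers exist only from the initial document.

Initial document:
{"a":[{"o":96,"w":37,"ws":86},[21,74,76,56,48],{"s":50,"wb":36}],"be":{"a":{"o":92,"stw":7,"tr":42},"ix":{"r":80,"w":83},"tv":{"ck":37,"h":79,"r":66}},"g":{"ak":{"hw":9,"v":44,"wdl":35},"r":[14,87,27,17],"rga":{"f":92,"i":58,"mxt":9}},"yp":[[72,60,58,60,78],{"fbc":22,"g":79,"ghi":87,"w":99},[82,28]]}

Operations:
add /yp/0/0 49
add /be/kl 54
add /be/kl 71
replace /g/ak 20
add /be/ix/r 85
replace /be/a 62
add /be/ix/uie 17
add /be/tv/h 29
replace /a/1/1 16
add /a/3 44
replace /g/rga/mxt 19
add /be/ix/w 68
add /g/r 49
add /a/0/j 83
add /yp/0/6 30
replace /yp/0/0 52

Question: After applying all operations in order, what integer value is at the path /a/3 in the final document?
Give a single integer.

Answer: 44

Derivation:
After op 1 (add /yp/0/0 49): {"a":[{"o":96,"w":37,"ws":86},[21,74,76,56,48],{"s":50,"wb":36}],"be":{"a":{"o":92,"stw":7,"tr":42},"ix":{"r":80,"w":83},"tv":{"ck":37,"h":79,"r":66}},"g":{"ak":{"hw":9,"v":44,"wdl":35},"r":[14,87,27,17],"rga":{"f":92,"i":58,"mxt":9}},"yp":[[49,72,60,58,60,78],{"fbc":22,"g":79,"ghi":87,"w":99},[82,28]]}
After op 2 (add /be/kl 54): {"a":[{"o":96,"w":37,"ws":86},[21,74,76,56,48],{"s":50,"wb":36}],"be":{"a":{"o":92,"stw":7,"tr":42},"ix":{"r":80,"w":83},"kl":54,"tv":{"ck":37,"h":79,"r":66}},"g":{"ak":{"hw":9,"v":44,"wdl":35},"r":[14,87,27,17],"rga":{"f":92,"i":58,"mxt":9}},"yp":[[49,72,60,58,60,78],{"fbc":22,"g":79,"ghi":87,"w":99},[82,28]]}
After op 3 (add /be/kl 71): {"a":[{"o":96,"w":37,"ws":86},[21,74,76,56,48],{"s":50,"wb":36}],"be":{"a":{"o":92,"stw":7,"tr":42},"ix":{"r":80,"w":83},"kl":71,"tv":{"ck":37,"h":79,"r":66}},"g":{"ak":{"hw":9,"v":44,"wdl":35},"r":[14,87,27,17],"rga":{"f":92,"i":58,"mxt":9}},"yp":[[49,72,60,58,60,78],{"fbc":22,"g":79,"ghi":87,"w":99},[82,28]]}
After op 4 (replace /g/ak 20): {"a":[{"o":96,"w":37,"ws":86},[21,74,76,56,48],{"s":50,"wb":36}],"be":{"a":{"o":92,"stw":7,"tr":42},"ix":{"r":80,"w":83},"kl":71,"tv":{"ck":37,"h":79,"r":66}},"g":{"ak":20,"r":[14,87,27,17],"rga":{"f":92,"i":58,"mxt":9}},"yp":[[49,72,60,58,60,78],{"fbc":22,"g":79,"ghi":87,"w":99},[82,28]]}
After op 5 (add /be/ix/r 85): {"a":[{"o":96,"w":37,"ws":86},[21,74,76,56,48],{"s":50,"wb":36}],"be":{"a":{"o":92,"stw":7,"tr":42},"ix":{"r":85,"w":83},"kl":71,"tv":{"ck":37,"h":79,"r":66}},"g":{"ak":20,"r":[14,87,27,17],"rga":{"f":92,"i":58,"mxt":9}},"yp":[[49,72,60,58,60,78],{"fbc":22,"g":79,"ghi":87,"w":99},[82,28]]}
After op 6 (replace /be/a 62): {"a":[{"o":96,"w":37,"ws":86},[21,74,76,56,48],{"s":50,"wb":36}],"be":{"a":62,"ix":{"r":85,"w":83},"kl":71,"tv":{"ck":37,"h":79,"r":66}},"g":{"ak":20,"r":[14,87,27,17],"rga":{"f":92,"i":58,"mxt":9}},"yp":[[49,72,60,58,60,78],{"fbc":22,"g":79,"ghi":87,"w":99},[82,28]]}
After op 7 (add /be/ix/uie 17): {"a":[{"o":96,"w":37,"ws":86},[21,74,76,56,48],{"s":50,"wb":36}],"be":{"a":62,"ix":{"r":85,"uie":17,"w":83},"kl":71,"tv":{"ck":37,"h":79,"r":66}},"g":{"ak":20,"r":[14,87,27,17],"rga":{"f":92,"i":58,"mxt":9}},"yp":[[49,72,60,58,60,78],{"fbc":22,"g":79,"ghi":87,"w":99},[82,28]]}
After op 8 (add /be/tv/h 29): {"a":[{"o":96,"w":37,"ws":86},[21,74,76,56,48],{"s":50,"wb":36}],"be":{"a":62,"ix":{"r":85,"uie":17,"w":83},"kl":71,"tv":{"ck":37,"h":29,"r":66}},"g":{"ak":20,"r":[14,87,27,17],"rga":{"f":92,"i":58,"mxt":9}},"yp":[[49,72,60,58,60,78],{"fbc":22,"g":79,"ghi":87,"w":99},[82,28]]}
After op 9 (replace /a/1/1 16): {"a":[{"o":96,"w":37,"ws":86},[21,16,76,56,48],{"s":50,"wb":36}],"be":{"a":62,"ix":{"r":85,"uie":17,"w":83},"kl":71,"tv":{"ck":37,"h":29,"r":66}},"g":{"ak":20,"r":[14,87,27,17],"rga":{"f":92,"i":58,"mxt":9}},"yp":[[49,72,60,58,60,78],{"fbc":22,"g":79,"ghi":87,"w":99},[82,28]]}
After op 10 (add /a/3 44): {"a":[{"o":96,"w":37,"ws":86},[21,16,76,56,48],{"s":50,"wb":36},44],"be":{"a":62,"ix":{"r":85,"uie":17,"w":83},"kl":71,"tv":{"ck":37,"h":29,"r":66}},"g":{"ak":20,"r":[14,87,27,17],"rga":{"f":92,"i":58,"mxt":9}},"yp":[[49,72,60,58,60,78],{"fbc":22,"g":79,"ghi":87,"w":99},[82,28]]}
After op 11 (replace /g/rga/mxt 19): {"a":[{"o":96,"w":37,"ws":86},[21,16,76,56,48],{"s":50,"wb":36},44],"be":{"a":62,"ix":{"r":85,"uie":17,"w":83},"kl":71,"tv":{"ck":37,"h":29,"r":66}},"g":{"ak":20,"r":[14,87,27,17],"rga":{"f":92,"i":58,"mxt":19}},"yp":[[49,72,60,58,60,78],{"fbc":22,"g":79,"ghi":87,"w":99},[82,28]]}
After op 12 (add /be/ix/w 68): {"a":[{"o":96,"w":37,"ws":86},[21,16,76,56,48],{"s":50,"wb":36},44],"be":{"a":62,"ix":{"r":85,"uie":17,"w":68},"kl":71,"tv":{"ck":37,"h":29,"r":66}},"g":{"ak":20,"r":[14,87,27,17],"rga":{"f":92,"i":58,"mxt":19}},"yp":[[49,72,60,58,60,78],{"fbc":22,"g":79,"ghi":87,"w":99},[82,28]]}
After op 13 (add /g/r 49): {"a":[{"o":96,"w":37,"ws":86},[21,16,76,56,48],{"s":50,"wb":36},44],"be":{"a":62,"ix":{"r":85,"uie":17,"w":68},"kl":71,"tv":{"ck":37,"h":29,"r":66}},"g":{"ak":20,"r":49,"rga":{"f":92,"i":58,"mxt":19}},"yp":[[49,72,60,58,60,78],{"fbc":22,"g":79,"ghi":87,"w":99},[82,28]]}
After op 14 (add /a/0/j 83): {"a":[{"j":83,"o":96,"w":37,"ws":86},[21,16,76,56,48],{"s":50,"wb":36},44],"be":{"a":62,"ix":{"r":85,"uie":17,"w":68},"kl":71,"tv":{"ck":37,"h":29,"r":66}},"g":{"ak":20,"r":49,"rga":{"f":92,"i":58,"mxt":19}},"yp":[[49,72,60,58,60,78],{"fbc":22,"g":79,"ghi":87,"w":99},[82,28]]}
After op 15 (add /yp/0/6 30): {"a":[{"j":83,"o":96,"w":37,"ws":86},[21,16,76,56,48],{"s":50,"wb":36},44],"be":{"a":62,"ix":{"r":85,"uie":17,"w":68},"kl":71,"tv":{"ck":37,"h":29,"r":66}},"g":{"ak":20,"r":49,"rga":{"f":92,"i":58,"mxt":19}},"yp":[[49,72,60,58,60,78,30],{"fbc":22,"g":79,"ghi":87,"w":99},[82,28]]}
After op 16 (replace /yp/0/0 52): {"a":[{"j":83,"o":96,"w":37,"ws":86},[21,16,76,56,48],{"s":50,"wb":36},44],"be":{"a":62,"ix":{"r":85,"uie":17,"w":68},"kl":71,"tv":{"ck":37,"h":29,"r":66}},"g":{"ak":20,"r":49,"rga":{"f":92,"i":58,"mxt":19}},"yp":[[52,72,60,58,60,78,30],{"fbc":22,"g":79,"ghi":87,"w":99},[82,28]]}
Value at /a/3: 44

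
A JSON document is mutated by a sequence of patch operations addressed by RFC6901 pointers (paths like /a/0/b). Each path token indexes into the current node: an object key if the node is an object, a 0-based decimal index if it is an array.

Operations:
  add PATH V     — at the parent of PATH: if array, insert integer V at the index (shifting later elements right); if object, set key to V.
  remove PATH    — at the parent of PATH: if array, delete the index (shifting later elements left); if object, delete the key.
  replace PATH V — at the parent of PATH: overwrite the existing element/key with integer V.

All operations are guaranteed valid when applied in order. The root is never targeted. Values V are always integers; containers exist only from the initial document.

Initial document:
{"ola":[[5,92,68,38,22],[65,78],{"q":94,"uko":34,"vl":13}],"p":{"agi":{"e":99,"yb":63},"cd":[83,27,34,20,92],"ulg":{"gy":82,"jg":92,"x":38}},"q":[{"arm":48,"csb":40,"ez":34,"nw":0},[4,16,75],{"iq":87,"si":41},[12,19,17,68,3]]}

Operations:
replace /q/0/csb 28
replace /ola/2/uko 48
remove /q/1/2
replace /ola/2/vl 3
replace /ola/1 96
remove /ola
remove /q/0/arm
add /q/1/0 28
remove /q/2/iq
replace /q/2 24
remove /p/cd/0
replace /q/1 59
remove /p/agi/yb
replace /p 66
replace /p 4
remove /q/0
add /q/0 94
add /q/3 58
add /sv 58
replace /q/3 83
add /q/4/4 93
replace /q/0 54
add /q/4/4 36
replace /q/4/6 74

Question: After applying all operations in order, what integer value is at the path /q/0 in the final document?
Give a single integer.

After op 1 (replace /q/0/csb 28): {"ola":[[5,92,68,38,22],[65,78],{"q":94,"uko":34,"vl":13}],"p":{"agi":{"e":99,"yb":63},"cd":[83,27,34,20,92],"ulg":{"gy":82,"jg":92,"x":38}},"q":[{"arm":48,"csb":28,"ez":34,"nw":0},[4,16,75],{"iq":87,"si":41},[12,19,17,68,3]]}
After op 2 (replace /ola/2/uko 48): {"ola":[[5,92,68,38,22],[65,78],{"q":94,"uko":48,"vl":13}],"p":{"agi":{"e":99,"yb":63},"cd":[83,27,34,20,92],"ulg":{"gy":82,"jg":92,"x":38}},"q":[{"arm":48,"csb":28,"ez":34,"nw":0},[4,16,75],{"iq":87,"si":41},[12,19,17,68,3]]}
After op 3 (remove /q/1/2): {"ola":[[5,92,68,38,22],[65,78],{"q":94,"uko":48,"vl":13}],"p":{"agi":{"e":99,"yb":63},"cd":[83,27,34,20,92],"ulg":{"gy":82,"jg":92,"x":38}},"q":[{"arm":48,"csb":28,"ez":34,"nw":0},[4,16],{"iq":87,"si":41},[12,19,17,68,3]]}
After op 4 (replace /ola/2/vl 3): {"ola":[[5,92,68,38,22],[65,78],{"q":94,"uko":48,"vl":3}],"p":{"agi":{"e":99,"yb":63},"cd":[83,27,34,20,92],"ulg":{"gy":82,"jg":92,"x":38}},"q":[{"arm":48,"csb":28,"ez":34,"nw":0},[4,16],{"iq":87,"si":41},[12,19,17,68,3]]}
After op 5 (replace /ola/1 96): {"ola":[[5,92,68,38,22],96,{"q":94,"uko":48,"vl":3}],"p":{"agi":{"e":99,"yb":63},"cd":[83,27,34,20,92],"ulg":{"gy":82,"jg":92,"x":38}},"q":[{"arm":48,"csb":28,"ez":34,"nw":0},[4,16],{"iq":87,"si":41},[12,19,17,68,3]]}
After op 6 (remove /ola): {"p":{"agi":{"e":99,"yb":63},"cd":[83,27,34,20,92],"ulg":{"gy":82,"jg":92,"x":38}},"q":[{"arm":48,"csb":28,"ez":34,"nw":0},[4,16],{"iq":87,"si":41},[12,19,17,68,3]]}
After op 7 (remove /q/0/arm): {"p":{"agi":{"e":99,"yb":63},"cd":[83,27,34,20,92],"ulg":{"gy":82,"jg":92,"x":38}},"q":[{"csb":28,"ez":34,"nw":0},[4,16],{"iq":87,"si":41},[12,19,17,68,3]]}
After op 8 (add /q/1/0 28): {"p":{"agi":{"e":99,"yb":63},"cd":[83,27,34,20,92],"ulg":{"gy":82,"jg":92,"x":38}},"q":[{"csb":28,"ez":34,"nw":0},[28,4,16],{"iq":87,"si":41},[12,19,17,68,3]]}
After op 9 (remove /q/2/iq): {"p":{"agi":{"e":99,"yb":63},"cd":[83,27,34,20,92],"ulg":{"gy":82,"jg":92,"x":38}},"q":[{"csb":28,"ez":34,"nw":0},[28,4,16],{"si":41},[12,19,17,68,3]]}
After op 10 (replace /q/2 24): {"p":{"agi":{"e":99,"yb":63},"cd":[83,27,34,20,92],"ulg":{"gy":82,"jg":92,"x":38}},"q":[{"csb":28,"ez":34,"nw":0},[28,4,16],24,[12,19,17,68,3]]}
After op 11 (remove /p/cd/0): {"p":{"agi":{"e":99,"yb":63},"cd":[27,34,20,92],"ulg":{"gy":82,"jg":92,"x":38}},"q":[{"csb":28,"ez":34,"nw":0},[28,4,16],24,[12,19,17,68,3]]}
After op 12 (replace /q/1 59): {"p":{"agi":{"e":99,"yb":63},"cd":[27,34,20,92],"ulg":{"gy":82,"jg":92,"x":38}},"q":[{"csb":28,"ez":34,"nw":0},59,24,[12,19,17,68,3]]}
After op 13 (remove /p/agi/yb): {"p":{"agi":{"e":99},"cd":[27,34,20,92],"ulg":{"gy":82,"jg":92,"x":38}},"q":[{"csb":28,"ez":34,"nw":0},59,24,[12,19,17,68,3]]}
After op 14 (replace /p 66): {"p":66,"q":[{"csb":28,"ez":34,"nw":0},59,24,[12,19,17,68,3]]}
After op 15 (replace /p 4): {"p":4,"q":[{"csb":28,"ez":34,"nw":0},59,24,[12,19,17,68,3]]}
After op 16 (remove /q/0): {"p":4,"q":[59,24,[12,19,17,68,3]]}
After op 17 (add /q/0 94): {"p":4,"q":[94,59,24,[12,19,17,68,3]]}
After op 18 (add /q/3 58): {"p":4,"q":[94,59,24,58,[12,19,17,68,3]]}
After op 19 (add /sv 58): {"p":4,"q":[94,59,24,58,[12,19,17,68,3]],"sv":58}
After op 20 (replace /q/3 83): {"p":4,"q":[94,59,24,83,[12,19,17,68,3]],"sv":58}
After op 21 (add /q/4/4 93): {"p":4,"q":[94,59,24,83,[12,19,17,68,93,3]],"sv":58}
After op 22 (replace /q/0 54): {"p":4,"q":[54,59,24,83,[12,19,17,68,93,3]],"sv":58}
After op 23 (add /q/4/4 36): {"p":4,"q":[54,59,24,83,[12,19,17,68,36,93,3]],"sv":58}
After op 24 (replace /q/4/6 74): {"p":4,"q":[54,59,24,83,[12,19,17,68,36,93,74]],"sv":58}
Value at /q/0: 54

Answer: 54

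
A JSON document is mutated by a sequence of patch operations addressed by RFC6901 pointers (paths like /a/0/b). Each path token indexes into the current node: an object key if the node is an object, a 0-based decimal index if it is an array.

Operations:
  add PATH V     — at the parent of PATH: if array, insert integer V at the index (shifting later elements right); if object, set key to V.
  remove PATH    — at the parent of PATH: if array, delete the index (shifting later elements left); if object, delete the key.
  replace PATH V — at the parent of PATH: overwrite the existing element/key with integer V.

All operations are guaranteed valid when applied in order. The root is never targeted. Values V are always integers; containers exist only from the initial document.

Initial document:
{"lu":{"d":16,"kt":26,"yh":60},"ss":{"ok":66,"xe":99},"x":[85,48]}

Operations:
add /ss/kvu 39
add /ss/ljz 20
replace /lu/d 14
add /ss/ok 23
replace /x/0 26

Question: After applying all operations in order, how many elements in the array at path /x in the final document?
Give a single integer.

After op 1 (add /ss/kvu 39): {"lu":{"d":16,"kt":26,"yh":60},"ss":{"kvu":39,"ok":66,"xe":99},"x":[85,48]}
After op 2 (add /ss/ljz 20): {"lu":{"d":16,"kt":26,"yh":60},"ss":{"kvu":39,"ljz":20,"ok":66,"xe":99},"x":[85,48]}
After op 3 (replace /lu/d 14): {"lu":{"d":14,"kt":26,"yh":60},"ss":{"kvu":39,"ljz":20,"ok":66,"xe":99},"x":[85,48]}
After op 4 (add /ss/ok 23): {"lu":{"d":14,"kt":26,"yh":60},"ss":{"kvu":39,"ljz":20,"ok":23,"xe":99},"x":[85,48]}
After op 5 (replace /x/0 26): {"lu":{"d":14,"kt":26,"yh":60},"ss":{"kvu":39,"ljz":20,"ok":23,"xe":99},"x":[26,48]}
Size at path /x: 2

Answer: 2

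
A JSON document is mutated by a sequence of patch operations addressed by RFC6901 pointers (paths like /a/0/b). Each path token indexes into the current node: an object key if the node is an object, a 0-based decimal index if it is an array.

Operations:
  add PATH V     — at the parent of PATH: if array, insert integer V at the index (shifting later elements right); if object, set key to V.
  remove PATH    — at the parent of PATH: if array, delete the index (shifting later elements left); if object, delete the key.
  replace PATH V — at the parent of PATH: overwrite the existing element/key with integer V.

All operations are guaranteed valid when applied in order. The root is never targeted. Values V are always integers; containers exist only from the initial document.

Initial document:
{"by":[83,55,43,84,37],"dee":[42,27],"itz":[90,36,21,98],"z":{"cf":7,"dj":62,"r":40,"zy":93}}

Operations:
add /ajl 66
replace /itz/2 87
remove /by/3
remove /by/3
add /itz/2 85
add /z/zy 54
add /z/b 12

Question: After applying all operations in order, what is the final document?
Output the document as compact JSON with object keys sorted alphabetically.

Answer: {"ajl":66,"by":[83,55,43],"dee":[42,27],"itz":[90,36,85,87,98],"z":{"b":12,"cf":7,"dj":62,"r":40,"zy":54}}

Derivation:
After op 1 (add /ajl 66): {"ajl":66,"by":[83,55,43,84,37],"dee":[42,27],"itz":[90,36,21,98],"z":{"cf":7,"dj":62,"r":40,"zy":93}}
After op 2 (replace /itz/2 87): {"ajl":66,"by":[83,55,43,84,37],"dee":[42,27],"itz":[90,36,87,98],"z":{"cf":7,"dj":62,"r":40,"zy":93}}
After op 3 (remove /by/3): {"ajl":66,"by":[83,55,43,37],"dee":[42,27],"itz":[90,36,87,98],"z":{"cf":7,"dj":62,"r":40,"zy":93}}
After op 4 (remove /by/3): {"ajl":66,"by":[83,55,43],"dee":[42,27],"itz":[90,36,87,98],"z":{"cf":7,"dj":62,"r":40,"zy":93}}
After op 5 (add /itz/2 85): {"ajl":66,"by":[83,55,43],"dee":[42,27],"itz":[90,36,85,87,98],"z":{"cf":7,"dj":62,"r":40,"zy":93}}
After op 6 (add /z/zy 54): {"ajl":66,"by":[83,55,43],"dee":[42,27],"itz":[90,36,85,87,98],"z":{"cf":7,"dj":62,"r":40,"zy":54}}
After op 7 (add /z/b 12): {"ajl":66,"by":[83,55,43],"dee":[42,27],"itz":[90,36,85,87,98],"z":{"b":12,"cf":7,"dj":62,"r":40,"zy":54}}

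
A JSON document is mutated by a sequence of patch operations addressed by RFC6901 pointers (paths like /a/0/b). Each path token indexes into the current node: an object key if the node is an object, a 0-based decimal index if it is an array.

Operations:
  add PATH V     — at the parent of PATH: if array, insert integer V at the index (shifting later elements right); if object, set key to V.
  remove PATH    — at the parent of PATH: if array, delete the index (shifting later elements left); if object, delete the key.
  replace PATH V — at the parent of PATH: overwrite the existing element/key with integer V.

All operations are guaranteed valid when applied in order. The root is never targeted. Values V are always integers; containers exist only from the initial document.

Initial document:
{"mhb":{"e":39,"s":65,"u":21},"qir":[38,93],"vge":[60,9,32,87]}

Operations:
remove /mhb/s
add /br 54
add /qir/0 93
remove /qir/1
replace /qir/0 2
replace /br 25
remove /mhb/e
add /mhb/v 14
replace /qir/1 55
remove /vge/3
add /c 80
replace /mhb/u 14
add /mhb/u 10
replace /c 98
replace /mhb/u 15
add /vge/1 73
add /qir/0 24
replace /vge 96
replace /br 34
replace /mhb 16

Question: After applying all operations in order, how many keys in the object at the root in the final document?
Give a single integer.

Answer: 5

Derivation:
After op 1 (remove /mhb/s): {"mhb":{"e":39,"u":21},"qir":[38,93],"vge":[60,9,32,87]}
After op 2 (add /br 54): {"br":54,"mhb":{"e":39,"u":21},"qir":[38,93],"vge":[60,9,32,87]}
After op 3 (add /qir/0 93): {"br":54,"mhb":{"e":39,"u":21},"qir":[93,38,93],"vge":[60,9,32,87]}
After op 4 (remove /qir/1): {"br":54,"mhb":{"e":39,"u":21},"qir":[93,93],"vge":[60,9,32,87]}
After op 5 (replace /qir/0 2): {"br":54,"mhb":{"e":39,"u":21},"qir":[2,93],"vge":[60,9,32,87]}
After op 6 (replace /br 25): {"br":25,"mhb":{"e":39,"u":21},"qir":[2,93],"vge":[60,9,32,87]}
After op 7 (remove /mhb/e): {"br":25,"mhb":{"u":21},"qir":[2,93],"vge":[60,9,32,87]}
After op 8 (add /mhb/v 14): {"br":25,"mhb":{"u":21,"v":14},"qir":[2,93],"vge":[60,9,32,87]}
After op 9 (replace /qir/1 55): {"br":25,"mhb":{"u":21,"v":14},"qir":[2,55],"vge":[60,9,32,87]}
After op 10 (remove /vge/3): {"br":25,"mhb":{"u":21,"v":14},"qir":[2,55],"vge":[60,9,32]}
After op 11 (add /c 80): {"br":25,"c":80,"mhb":{"u":21,"v":14},"qir":[2,55],"vge":[60,9,32]}
After op 12 (replace /mhb/u 14): {"br":25,"c":80,"mhb":{"u":14,"v":14},"qir":[2,55],"vge":[60,9,32]}
After op 13 (add /mhb/u 10): {"br":25,"c":80,"mhb":{"u":10,"v":14},"qir":[2,55],"vge":[60,9,32]}
After op 14 (replace /c 98): {"br":25,"c":98,"mhb":{"u":10,"v":14},"qir":[2,55],"vge":[60,9,32]}
After op 15 (replace /mhb/u 15): {"br":25,"c":98,"mhb":{"u":15,"v":14},"qir":[2,55],"vge":[60,9,32]}
After op 16 (add /vge/1 73): {"br":25,"c":98,"mhb":{"u":15,"v":14},"qir":[2,55],"vge":[60,73,9,32]}
After op 17 (add /qir/0 24): {"br":25,"c":98,"mhb":{"u":15,"v":14},"qir":[24,2,55],"vge":[60,73,9,32]}
After op 18 (replace /vge 96): {"br":25,"c":98,"mhb":{"u":15,"v":14},"qir":[24,2,55],"vge":96}
After op 19 (replace /br 34): {"br":34,"c":98,"mhb":{"u":15,"v":14},"qir":[24,2,55],"vge":96}
After op 20 (replace /mhb 16): {"br":34,"c":98,"mhb":16,"qir":[24,2,55],"vge":96}
Size at the root: 5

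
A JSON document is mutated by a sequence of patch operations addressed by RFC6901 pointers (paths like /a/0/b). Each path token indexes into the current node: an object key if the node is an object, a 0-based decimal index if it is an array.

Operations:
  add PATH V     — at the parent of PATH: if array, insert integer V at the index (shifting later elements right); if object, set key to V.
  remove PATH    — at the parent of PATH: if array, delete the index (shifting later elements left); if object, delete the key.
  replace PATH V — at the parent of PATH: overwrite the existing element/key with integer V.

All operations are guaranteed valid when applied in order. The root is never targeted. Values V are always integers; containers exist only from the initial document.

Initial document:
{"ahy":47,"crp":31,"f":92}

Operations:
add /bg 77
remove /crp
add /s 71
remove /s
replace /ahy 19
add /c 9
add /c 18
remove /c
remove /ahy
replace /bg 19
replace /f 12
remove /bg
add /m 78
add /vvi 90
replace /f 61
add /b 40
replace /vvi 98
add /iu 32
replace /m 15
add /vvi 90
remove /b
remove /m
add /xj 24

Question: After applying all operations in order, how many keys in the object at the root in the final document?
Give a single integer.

After op 1 (add /bg 77): {"ahy":47,"bg":77,"crp":31,"f":92}
After op 2 (remove /crp): {"ahy":47,"bg":77,"f":92}
After op 3 (add /s 71): {"ahy":47,"bg":77,"f":92,"s":71}
After op 4 (remove /s): {"ahy":47,"bg":77,"f":92}
After op 5 (replace /ahy 19): {"ahy":19,"bg":77,"f":92}
After op 6 (add /c 9): {"ahy":19,"bg":77,"c":9,"f":92}
After op 7 (add /c 18): {"ahy":19,"bg":77,"c":18,"f":92}
After op 8 (remove /c): {"ahy":19,"bg":77,"f":92}
After op 9 (remove /ahy): {"bg":77,"f":92}
After op 10 (replace /bg 19): {"bg":19,"f":92}
After op 11 (replace /f 12): {"bg":19,"f":12}
After op 12 (remove /bg): {"f":12}
After op 13 (add /m 78): {"f":12,"m":78}
After op 14 (add /vvi 90): {"f":12,"m":78,"vvi":90}
After op 15 (replace /f 61): {"f":61,"m":78,"vvi":90}
After op 16 (add /b 40): {"b":40,"f":61,"m":78,"vvi":90}
After op 17 (replace /vvi 98): {"b":40,"f":61,"m":78,"vvi":98}
After op 18 (add /iu 32): {"b":40,"f":61,"iu":32,"m":78,"vvi":98}
After op 19 (replace /m 15): {"b":40,"f":61,"iu":32,"m":15,"vvi":98}
After op 20 (add /vvi 90): {"b":40,"f":61,"iu":32,"m":15,"vvi":90}
After op 21 (remove /b): {"f":61,"iu":32,"m":15,"vvi":90}
After op 22 (remove /m): {"f":61,"iu":32,"vvi":90}
After op 23 (add /xj 24): {"f":61,"iu":32,"vvi":90,"xj":24}
Size at the root: 4

Answer: 4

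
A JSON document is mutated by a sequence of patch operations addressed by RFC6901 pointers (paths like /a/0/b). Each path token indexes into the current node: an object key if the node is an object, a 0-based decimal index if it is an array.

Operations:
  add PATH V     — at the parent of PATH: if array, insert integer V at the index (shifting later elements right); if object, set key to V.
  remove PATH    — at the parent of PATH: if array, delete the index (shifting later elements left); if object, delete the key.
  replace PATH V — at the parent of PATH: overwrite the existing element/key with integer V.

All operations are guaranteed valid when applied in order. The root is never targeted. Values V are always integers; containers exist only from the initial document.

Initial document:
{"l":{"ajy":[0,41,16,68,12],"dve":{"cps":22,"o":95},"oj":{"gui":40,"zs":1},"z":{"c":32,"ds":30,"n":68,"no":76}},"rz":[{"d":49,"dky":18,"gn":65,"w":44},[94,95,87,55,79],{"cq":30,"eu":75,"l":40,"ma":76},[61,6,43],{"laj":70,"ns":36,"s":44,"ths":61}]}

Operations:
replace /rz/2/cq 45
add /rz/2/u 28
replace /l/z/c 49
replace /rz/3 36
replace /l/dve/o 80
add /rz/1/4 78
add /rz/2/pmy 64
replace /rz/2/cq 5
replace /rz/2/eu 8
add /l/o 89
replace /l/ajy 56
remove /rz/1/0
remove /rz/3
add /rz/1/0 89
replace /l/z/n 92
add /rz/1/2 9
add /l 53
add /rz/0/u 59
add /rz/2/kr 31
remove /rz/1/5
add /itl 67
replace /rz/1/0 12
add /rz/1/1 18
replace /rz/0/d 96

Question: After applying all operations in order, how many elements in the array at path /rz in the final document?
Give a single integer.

After op 1 (replace /rz/2/cq 45): {"l":{"ajy":[0,41,16,68,12],"dve":{"cps":22,"o":95},"oj":{"gui":40,"zs":1},"z":{"c":32,"ds":30,"n":68,"no":76}},"rz":[{"d":49,"dky":18,"gn":65,"w":44},[94,95,87,55,79],{"cq":45,"eu":75,"l":40,"ma":76},[61,6,43],{"laj":70,"ns":36,"s":44,"ths":61}]}
After op 2 (add /rz/2/u 28): {"l":{"ajy":[0,41,16,68,12],"dve":{"cps":22,"o":95},"oj":{"gui":40,"zs":1},"z":{"c":32,"ds":30,"n":68,"no":76}},"rz":[{"d":49,"dky":18,"gn":65,"w":44},[94,95,87,55,79],{"cq":45,"eu":75,"l":40,"ma":76,"u":28},[61,6,43],{"laj":70,"ns":36,"s":44,"ths":61}]}
After op 3 (replace /l/z/c 49): {"l":{"ajy":[0,41,16,68,12],"dve":{"cps":22,"o":95},"oj":{"gui":40,"zs":1},"z":{"c":49,"ds":30,"n":68,"no":76}},"rz":[{"d":49,"dky":18,"gn":65,"w":44},[94,95,87,55,79],{"cq":45,"eu":75,"l":40,"ma":76,"u":28},[61,6,43],{"laj":70,"ns":36,"s":44,"ths":61}]}
After op 4 (replace /rz/3 36): {"l":{"ajy":[0,41,16,68,12],"dve":{"cps":22,"o":95},"oj":{"gui":40,"zs":1},"z":{"c":49,"ds":30,"n":68,"no":76}},"rz":[{"d":49,"dky":18,"gn":65,"w":44},[94,95,87,55,79],{"cq":45,"eu":75,"l":40,"ma":76,"u":28},36,{"laj":70,"ns":36,"s":44,"ths":61}]}
After op 5 (replace /l/dve/o 80): {"l":{"ajy":[0,41,16,68,12],"dve":{"cps":22,"o":80},"oj":{"gui":40,"zs":1},"z":{"c":49,"ds":30,"n":68,"no":76}},"rz":[{"d":49,"dky":18,"gn":65,"w":44},[94,95,87,55,79],{"cq":45,"eu":75,"l":40,"ma":76,"u":28},36,{"laj":70,"ns":36,"s":44,"ths":61}]}
After op 6 (add /rz/1/4 78): {"l":{"ajy":[0,41,16,68,12],"dve":{"cps":22,"o":80},"oj":{"gui":40,"zs":1},"z":{"c":49,"ds":30,"n":68,"no":76}},"rz":[{"d":49,"dky":18,"gn":65,"w":44},[94,95,87,55,78,79],{"cq":45,"eu":75,"l":40,"ma":76,"u":28},36,{"laj":70,"ns":36,"s":44,"ths":61}]}
After op 7 (add /rz/2/pmy 64): {"l":{"ajy":[0,41,16,68,12],"dve":{"cps":22,"o":80},"oj":{"gui":40,"zs":1},"z":{"c":49,"ds":30,"n":68,"no":76}},"rz":[{"d":49,"dky":18,"gn":65,"w":44},[94,95,87,55,78,79],{"cq":45,"eu":75,"l":40,"ma":76,"pmy":64,"u":28},36,{"laj":70,"ns":36,"s":44,"ths":61}]}
After op 8 (replace /rz/2/cq 5): {"l":{"ajy":[0,41,16,68,12],"dve":{"cps":22,"o":80},"oj":{"gui":40,"zs":1},"z":{"c":49,"ds":30,"n":68,"no":76}},"rz":[{"d":49,"dky":18,"gn":65,"w":44},[94,95,87,55,78,79],{"cq":5,"eu":75,"l":40,"ma":76,"pmy":64,"u":28},36,{"laj":70,"ns":36,"s":44,"ths":61}]}
After op 9 (replace /rz/2/eu 8): {"l":{"ajy":[0,41,16,68,12],"dve":{"cps":22,"o":80},"oj":{"gui":40,"zs":1},"z":{"c":49,"ds":30,"n":68,"no":76}},"rz":[{"d":49,"dky":18,"gn":65,"w":44},[94,95,87,55,78,79],{"cq":5,"eu":8,"l":40,"ma":76,"pmy":64,"u":28},36,{"laj":70,"ns":36,"s":44,"ths":61}]}
After op 10 (add /l/o 89): {"l":{"ajy":[0,41,16,68,12],"dve":{"cps":22,"o":80},"o":89,"oj":{"gui":40,"zs":1},"z":{"c":49,"ds":30,"n":68,"no":76}},"rz":[{"d":49,"dky":18,"gn":65,"w":44},[94,95,87,55,78,79],{"cq":5,"eu":8,"l":40,"ma":76,"pmy":64,"u":28},36,{"laj":70,"ns":36,"s":44,"ths":61}]}
After op 11 (replace /l/ajy 56): {"l":{"ajy":56,"dve":{"cps":22,"o":80},"o":89,"oj":{"gui":40,"zs":1},"z":{"c":49,"ds":30,"n":68,"no":76}},"rz":[{"d":49,"dky":18,"gn":65,"w":44},[94,95,87,55,78,79],{"cq":5,"eu":8,"l":40,"ma":76,"pmy":64,"u":28},36,{"laj":70,"ns":36,"s":44,"ths":61}]}
After op 12 (remove /rz/1/0): {"l":{"ajy":56,"dve":{"cps":22,"o":80},"o":89,"oj":{"gui":40,"zs":1},"z":{"c":49,"ds":30,"n":68,"no":76}},"rz":[{"d":49,"dky":18,"gn":65,"w":44},[95,87,55,78,79],{"cq":5,"eu":8,"l":40,"ma":76,"pmy":64,"u":28},36,{"laj":70,"ns":36,"s":44,"ths":61}]}
After op 13 (remove /rz/3): {"l":{"ajy":56,"dve":{"cps":22,"o":80},"o":89,"oj":{"gui":40,"zs":1},"z":{"c":49,"ds":30,"n":68,"no":76}},"rz":[{"d":49,"dky":18,"gn":65,"w":44},[95,87,55,78,79],{"cq":5,"eu":8,"l":40,"ma":76,"pmy":64,"u":28},{"laj":70,"ns":36,"s":44,"ths":61}]}
After op 14 (add /rz/1/0 89): {"l":{"ajy":56,"dve":{"cps":22,"o":80},"o":89,"oj":{"gui":40,"zs":1},"z":{"c":49,"ds":30,"n":68,"no":76}},"rz":[{"d":49,"dky":18,"gn":65,"w":44},[89,95,87,55,78,79],{"cq":5,"eu":8,"l":40,"ma":76,"pmy":64,"u":28},{"laj":70,"ns":36,"s":44,"ths":61}]}
After op 15 (replace /l/z/n 92): {"l":{"ajy":56,"dve":{"cps":22,"o":80},"o":89,"oj":{"gui":40,"zs":1},"z":{"c":49,"ds":30,"n":92,"no":76}},"rz":[{"d":49,"dky":18,"gn":65,"w":44},[89,95,87,55,78,79],{"cq":5,"eu":8,"l":40,"ma":76,"pmy":64,"u":28},{"laj":70,"ns":36,"s":44,"ths":61}]}
After op 16 (add /rz/1/2 9): {"l":{"ajy":56,"dve":{"cps":22,"o":80},"o":89,"oj":{"gui":40,"zs":1},"z":{"c":49,"ds":30,"n":92,"no":76}},"rz":[{"d":49,"dky":18,"gn":65,"w":44},[89,95,9,87,55,78,79],{"cq":5,"eu":8,"l":40,"ma":76,"pmy":64,"u":28},{"laj":70,"ns":36,"s":44,"ths":61}]}
After op 17 (add /l 53): {"l":53,"rz":[{"d":49,"dky":18,"gn":65,"w":44},[89,95,9,87,55,78,79],{"cq":5,"eu":8,"l":40,"ma":76,"pmy":64,"u":28},{"laj":70,"ns":36,"s":44,"ths":61}]}
After op 18 (add /rz/0/u 59): {"l":53,"rz":[{"d":49,"dky":18,"gn":65,"u":59,"w":44},[89,95,9,87,55,78,79],{"cq":5,"eu":8,"l":40,"ma":76,"pmy":64,"u":28},{"laj":70,"ns":36,"s":44,"ths":61}]}
After op 19 (add /rz/2/kr 31): {"l":53,"rz":[{"d":49,"dky":18,"gn":65,"u":59,"w":44},[89,95,9,87,55,78,79],{"cq":5,"eu":8,"kr":31,"l":40,"ma":76,"pmy":64,"u":28},{"laj":70,"ns":36,"s":44,"ths":61}]}
After op 20 (remove /rz/1/5): {"l":53,"rz":[{"d":49,"dky":18,"gn":65,"u":59,"w":44},[89,95,9,87,55,79],{"cq":5,"eu":8,"kr":31,"l":40,"ma":76,"pmy":64,"u":28},{"laj":70,"ns":36,"s":44,"ths":61}]}
After op 21 (add /itl 67): {"itl":67,"l":53,"rz":[{"d":49,"dky":18,"gn":65,"u":59,"w":44},[89,95,9,87,55,79],{"cq":5,"eu":8,"kr":31,"l":40,"ma":76,"pmy":64,"u":28},{"laj":70,"ns":36,"s":44,"ths":61}]}
After op 22 (replace /rz/1/0 12): {"itl":67,"l":53,"rz":[{"d":49,"dky":18,"gn":65,"u":59,"w":44},[12,95,9,87,55,79],{"cq":5,"eu":8,"kr":31,"l":40,"ma":76,"pmy":64,"u":28},{"laj":70,"ns":36,"s":44,"ths":61}]}
After op 23 (add /rz/1/1 18): {"itl":67,"l":53,"rz":[{"d":49,"dky":18,"gn":65,"u":59,"w":44},[12,18,95,9,87,55,79],{"cq":5,"eu":8,"kr":31,"l":40,"ma":76,"pmy":64,"u":28},{"laj":70,"ns":36,"s":44,"ths":61}]}
After op 24 (replace /rz/0/d 96): {"itl":67,"l":53,"rz":[{"d":96,"dky":18,"gn":65,"u":59,"w":44},[12,18,95,9,87,55,79],{"cq":5,"eu":8,"kr":31,"l":40,"ma":76,"pmy":64,"u":28},{"laj":70,"ns":36,"s":44,"ths":61}]}
Size at path /rz: 4

Answer: 4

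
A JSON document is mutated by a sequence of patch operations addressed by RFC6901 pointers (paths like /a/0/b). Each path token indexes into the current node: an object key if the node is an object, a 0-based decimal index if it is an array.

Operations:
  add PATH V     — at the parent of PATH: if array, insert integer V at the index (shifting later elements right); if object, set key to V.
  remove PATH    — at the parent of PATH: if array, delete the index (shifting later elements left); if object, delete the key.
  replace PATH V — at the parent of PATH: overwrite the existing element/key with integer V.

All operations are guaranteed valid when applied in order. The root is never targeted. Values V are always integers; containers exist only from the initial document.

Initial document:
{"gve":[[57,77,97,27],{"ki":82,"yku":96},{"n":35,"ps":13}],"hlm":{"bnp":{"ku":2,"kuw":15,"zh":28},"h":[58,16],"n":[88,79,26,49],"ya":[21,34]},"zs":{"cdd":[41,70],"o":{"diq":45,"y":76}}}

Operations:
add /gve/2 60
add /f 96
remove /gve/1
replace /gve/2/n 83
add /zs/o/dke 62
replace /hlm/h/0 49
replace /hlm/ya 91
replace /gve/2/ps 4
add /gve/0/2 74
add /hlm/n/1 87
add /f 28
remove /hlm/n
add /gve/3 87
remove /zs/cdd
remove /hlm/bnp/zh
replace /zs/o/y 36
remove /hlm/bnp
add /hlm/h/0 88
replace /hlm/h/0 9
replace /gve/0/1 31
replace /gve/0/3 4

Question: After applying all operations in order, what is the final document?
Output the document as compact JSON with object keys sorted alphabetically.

Answer: {"f":28,"gve":[[57,31,74,4,27],60,{"n":83,"ps":4},87],"hlm":{"h":[9,49,16],"ya":91},"zs":{"o":{"diq":45,"dke":62,"y":36}}}

Derivation:
After op 1 (add /gve/2 60): {"gve":[[57,77,97,27],{"ki":82,"yku":96},60,{"n":35,"ps":13}],"hlm":{"bnp":{"ku":2,"kuw":15,"zh":28},"h":[58,16],"n":[88,79,26,49],"ya":[21,34]},"zs":{"cdd":[41,70],"o":{"diq":45,"y":76}}}
After op 2 (add /f 96): {"f":96,"gve":[[57,77,97,27],{"ki":82,"yku":96},60,{"n":35,"ps":13}],"hlm":{"bnp":{"ku":2,"kuw":15,"zh":28},"h":[58,16],"n":[88,79,26,49],"ya":[21,34]},"zs":{"cdd":[41,70],"o":{"diq":45,"y":76}}}
After op 3 (remove /gve/1): {"f":96,"gve":[[57,77,97,27],60,{"n":35,"ps":13}],"hlm":{"bnp":{"ku":2,"kuw":15,"zh":28},"h":[58,16],"n":[88,79,26,49],"ya":[21,34]},"zs":{"cdd":[41,70],"o":{"diq":45,"y":76}}}
After op 4 (replace /gve/2/n 83): {"f":96,"gve":[[57,77,97,27],60,{"n":83,"ps":13}],"hlm":{"bnp":{"ku":2,"kuw":15,"zh":28},"h":[58,16],"n":[88,79,26,49],"ya":[21,34]},"zs":{"cdd":[41,70],"o":{"diq":45,"y":76}}}
After op 5 (add /zs/o/dke 62): {"f":96,"gve":[[57,77,97,27],60,{"n":83,"ps":13}],"hlm":{"bnp":{"ku":2,"kuw":15,"zh":28},"h":[58,16],"n":[88,79,26,49],"ya":[21,34]},"zs":{"cdd":[41,70],"o":{"diq":45,"dke":62,"y":76}}}
After op 6 (replace /hlm/h/0 49): {"f":96,"gve":[[57,77,97,27],60,{"n":83,"ps":13}],"hlm":{"bnp":{"ku":2,"kuw":15,"zh":28},"h":[49,16],"n":[88,79,26,49],"ya":[21,34]},"zs":{"cdd":[41,70],"o":{"diq":45,"dke":62,"y":76}}}
After op 7 (replace /hlm/ya 91): {"f":96,"gve":[[57,77,97,27],60,{"n":83,"ps":13}],"hlm":{"bnp":{"ku":2,"kuw":15,"zh":28},"h":[49,16],"n":[88,79,26,49],"ya":91},"zs":{"cdd":[41,70],"o":{"diq":45,"dke":62,"y":76}}}
After op 8 (replace /gve/2/ps 4): {"f":96,"gve":[[57,77,97,27],60,{"n":83,"ps":4}],"hlm":{"bnp":{"ku":2,"kuw":15,"zh":28},"h":[49,16],"n":[88,79,26,49],"ya":91},"zs":{"cdd":[41,70],"o":{"diq":45,"dke":62,"y":76}}}
After op 9 (add /gve/0/2 74): {"f":96,"gve":[[57,77,74,97,27],60,{"n":83,"ps":4}],"hlm":{"bnp":{"ku":2,"kuw":15,"zh":28},"h":[49,16],"n":[88,79,26,49],"ya":91},"zs":{"cdd":[41,70],"o":{"diq":45,"dke":62,"y":76}}}
After op 10 (add /hlm/n/1 87): {"f":96,"gve":[[57,77,74,97,27],60,{"n":83,"ps":4}],"hlm":{"bnp":{"ku":2,"kuw":15,"zh":28},"h":[49,16],"n":[88,87,79,26,49],"ya":91},"zs":{"cdd":[41,70],"o":{"diq":45,"dke":62,"y":76}}}
After op 11 (add /f 28): {"f":28,"gve":[[57,77,74,97,27],60,{"n":83,"ps":4}],"hlm":{"bnp":{"ku":2,"kuw":15,"zh":28},"h":[49,16],"n":[88,87,79,26,49],"ya":91},"zs":{"cdd":[41,70],"o":{"diq":45,"dke":62,"y":76}}}
After op 12 (remove /hlm/n): {"f":28,"gve":[[57,77,74,97,27],60,{"n":83,"ps":4}],"hlm":{"bnp":{"ku":2,"kuw":15,"zh":28},"h":[49,16],"ya":91},"zs":{"cdd":[41,70],"o":{"diq":45,"dke":62,"y":76}}}
After op 13 (add /gve/3 87): {"f":28,"gve":[[57,77,74,97,27],60,{"n":83,"ps":4},87],"hlm":{"bnp":{"ku":2,"kuw":15,"zh":28},"h":[49,16],"ya":91},"zs":{"cdd":[41,70],"o":{"diq":45,"dke":62,"y":76}}}
After op 14 (remove /zs/cdd): {"f":28,"gve":[[57,77,74,97,27],60,{"n":83,"ps":4},87],"hlm":{"bnp":{"ku":2,"kuw":15,"zh":28},"h":[49,16],"ya":91},"zs":{"o":{"diq":45,"dke":62,"y":76}}}
After op 15 (remove /hlm/bnp/zh): {"f":28,"gve":[[57,77,74,97,27],60,{"n":83,"ps":4},87],"hlm":{"bnp":{"ku":2,"kuw":15},"h":[49,16],"ya":91},"zs":{"o":{"diq":45,"dke":62,"y":76}}}
After op 16 (replace /zs/o/y 36): {"f":28,"gve":[[57,77,74,97,27],60,{"n":83,"ps":4},87],"hlm":{"bnp":{"ku":2,"kuw":15},"h":[49,16],"ya":91},"zs":{"o":{"diq":45,"dke":62,"y":36}}}
After op 17 (remove /hlm/bnp): {"f":28,"gve":[[57,77,74,97,27],60,{"n":83,"ps":4},87],"hlm":{"h":[49,16],"ya":91},"zs":{"o":{"diq":45,"dke":62,"y":36}}}
After op 18 (add /hlm/h/0 88): {"f":28,"gve":[[57,77,74,97,27],60,{"n":83,"ps":4},87],"hlm":{"h":[88,49,16],"ya":91},"zs":{"o":{"diq":45,"dke":62,"y":36}}}
After op 19 (replace /hlm/h/0 9): {"f":28,"gve":[[57,77,74,97,27],60,{"n":83,"ps":4},87],"hlm":{"h":[9,49,16],"ya":91},"zs":{"o":{"diq":45,"dke":62,"y":36}}}
After op 20 (replace /gve/0/1 31): {"f":28,"gve":[[57,31,74,97,27],60,{"n":83,"ps":4},87],"hlm":{"h":[9,49,16],"ya":91},"zs":{"o":{"diq":45,"dke":62,"y":36}}}
After op 21 (replace /gve/0/3 4): {"f":28,"gve":[[57,31,74,4,27],60,{"n":83,"ps":4},87],"hlm":{"h":[9,49,16],"ya":91},"zs":{"o":{"diq":45,"dke":62,"y":36}}}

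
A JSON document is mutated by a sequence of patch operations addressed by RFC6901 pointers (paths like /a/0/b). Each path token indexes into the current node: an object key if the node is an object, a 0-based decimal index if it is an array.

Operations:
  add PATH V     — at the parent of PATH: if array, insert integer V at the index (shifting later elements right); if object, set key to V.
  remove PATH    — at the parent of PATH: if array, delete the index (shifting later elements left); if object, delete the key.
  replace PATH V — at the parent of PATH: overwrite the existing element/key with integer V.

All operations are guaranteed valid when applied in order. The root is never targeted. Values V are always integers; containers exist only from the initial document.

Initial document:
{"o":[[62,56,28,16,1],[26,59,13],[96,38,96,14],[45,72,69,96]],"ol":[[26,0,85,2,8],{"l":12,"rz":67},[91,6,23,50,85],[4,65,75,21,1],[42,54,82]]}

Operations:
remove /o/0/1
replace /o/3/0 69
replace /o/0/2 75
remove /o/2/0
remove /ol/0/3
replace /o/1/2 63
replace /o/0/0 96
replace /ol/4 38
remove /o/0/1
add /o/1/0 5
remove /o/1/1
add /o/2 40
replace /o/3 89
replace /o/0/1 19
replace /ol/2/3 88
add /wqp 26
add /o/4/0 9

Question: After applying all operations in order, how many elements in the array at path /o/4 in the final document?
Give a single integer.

After op 1 (remove /o/0/1): {"o":[[62,28,16,1],[26,59,13],[96,38,96,14],[45,72,69,96]],"ol":[[26,0,85,2,8],{"l":12,"rz":67},[91,6,23,50,85],[4,65,75,21,1],[42,54,82]]}
After op 2 (replace /o/3/0 69): {"o":[[62,28,16,1],[26,59,13],[96,38,96,14],[69,72,69,96]],"ol":[[26,0,85,2,8],{"l":12,"rz":67},[91,6,23,50,85],[4,65,75,21,1],[42,54,82]]}
After op 3 (replace /o/0/2 75): {"o":[[62,28,75,1],[26,59,13],[96,38,96,14],[69,72,69,96]],"ol":[[26,0,85,2,8],{"l":12,"rz":67},[91,6,23,50,85],[4,65,75,21,1],[42,54,82]]}
After op 4 (remove /o/2/0): {"o":[[62,28,75,1],[26,59,13],[38,96,14],[69,72,69,96]],"ol":[[26,0,85,2,8],{"l":12,"rz":67},[91,6,23,50,85],[4,65,75,21,1],[42,54,82]]}
After op 5 (remove /ol/0/3): {"o":[[62,28,75,1],[26,59,13],[38,96,14],[69,72,69,96]],"ol":[[26,0,85,8],{"l":12,"rz":67},[91,6,23,50,85],[4,65,75,21,1],[42,54,82]]}
After op 6 (replace /o/1/2 63): {"o":[[62,28,75,1],[26,59,63],[38,96,14],[69,72,69,96]],"ol":[[26,0,85,8],{"l":12,"rz":67},[91,6,23,50,85],[4,65,75,21,1],[42,54,82]]}
After op 7 (replace /o/0/0 96): {"o":[[96,28,75,1],[26,59,63],[38,96,14],[69,72,69,96]],"ol":[[26,0,85,8],{"l":12,"rz":67},[91,6,23,50,85],[4,65,75,21,1],[42,54,82]]}
After op 8 (replace /ol/4 38): {"o":[[96,28,75,1],[26,59,63],[38,96,14],[69,72,69,96]],"ol":[[26,0,85,8],{"l":12,"rz":67},[91,6,23,50,85],[4,65,75,21,1],38]}
After op 9 (remove /o/0/1): {"o":[[96,75,1],[26,59,63],[38,96,14],[69,72,69,96]],"ol":[[26,0,85,8],{"l":12,"rz":67},[91,6,23,50,85],[4,65,75,21,1],38]}
After op 10 (add /o/1/0 5): {"o":[[96,75,1],[5,26,59,63],[38,96,14],[69,72,69,96]],"ol":[[26,0,85,8],{"l":12,"rz":67},[91,6,23,50,85],[4,65,75,21,1],38]}
After op 11 (remove /o/1/1): {"o":[[96,75,1],[5,59,63],[38,96,14],[69,72,69,96]],"ol":[[26,0,85,8],{"l":12,"rz":67},[91,6,23,50,85],[4,65,75,21,1],38]}
After op 12 (add /o/2 40): {"o":[[96,75,1],[5,59,63],40,[38,96,14],[69,72,69,96]],"ol":[[26,0,85,8],{"l":12,"rz":67},[91,6,23,50,85],[4,65,75,21,1],38]}
After op 13 (replace /o/3 89): {"o":[[96,75,1],[5,59,63],40,89,[69,72,69,96]],"ol":[[26,0,85,8],{"l":12,"rz":67},[91,6,23,50,85],[4,65,75,21,1],38]}
After op 14 (replace /o/0/1 19): {"o":[[96,19,1],[5,59,63],40,89,[69,72,69,96]],"ol":[[26,0,85,8],{"l":12,"rz":67},[91,6,23,50,85],[4,65,75,21,1],38]}
After op 15 (replace /ol/2/3 88): {"o":[[96,19,1],[5,59,63],40,89,[69,72,69,96]],"ol":[[26,0,85,8],{"l":12,"rz":67},[91,6,23,88,85],[4,65,75,21,1],38]}
After op 16 (add /wqp 26): {"o":[[96,19,1],[5,59,63],40,89,[69,72,69,96]],"ol":[[26,0,85,8],{"l":12,"rz":67},[91,6,23,88,85],[4,65,75,21,1],38],"wqp":26}
After op 17 (add /o/4/0 9): {"o":[[96,19,1],[5,59,63],40,89,[9,69,72,69,96]],"ol":[[26,0,85,8],{"l":12,"rz":67},[91,6,23,88,85],[4,65,75,21,1],38],"wqp":26}
Size at path /o/4: 5

Answer: 5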